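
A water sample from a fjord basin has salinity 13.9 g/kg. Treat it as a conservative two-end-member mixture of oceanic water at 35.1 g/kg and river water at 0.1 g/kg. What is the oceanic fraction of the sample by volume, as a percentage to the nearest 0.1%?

39.4%

Let g be the oceanic fraction. Salt balance per unit volume:
g×35.1 + (1−g)×0.1 = 13.9
g = (13.9 − 0.1) / (35.1 − 0.1) = 13.8/35 = 0.3943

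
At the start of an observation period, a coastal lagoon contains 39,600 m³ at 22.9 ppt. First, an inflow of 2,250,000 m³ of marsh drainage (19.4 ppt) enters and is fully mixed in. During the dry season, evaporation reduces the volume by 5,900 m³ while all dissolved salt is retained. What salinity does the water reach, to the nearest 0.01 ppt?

After mixing: salt = 39,600×22.9 + 2,250,000×19.4 = 44,556,840; volume = 2,289,600 m³
After evaporation: salt unchanged = 44,556,840; volume = 2,289,600 − 5,900 = 2,283,700 m³
S = 44,556,840 / 2,283,700 = 19.5108 ppt

19.51 ppt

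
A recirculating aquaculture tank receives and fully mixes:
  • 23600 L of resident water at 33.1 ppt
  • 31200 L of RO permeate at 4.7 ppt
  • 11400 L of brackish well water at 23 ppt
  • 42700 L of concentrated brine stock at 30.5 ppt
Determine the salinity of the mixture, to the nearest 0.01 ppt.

Total salt / total volume:
salt = 23,600×33.1 + 31,200×4.7 + 11,400×23 + 42,700×30.5 = 781,160 + 146,640 + 262,200 + 1,302,350 = 2,492,350
volume = 23,600 + 31,200 + 11,400 + 42,700 = 108,900 L
S = 2,492,350 / 108,900 = 22.8866 ppt

22.89 ppt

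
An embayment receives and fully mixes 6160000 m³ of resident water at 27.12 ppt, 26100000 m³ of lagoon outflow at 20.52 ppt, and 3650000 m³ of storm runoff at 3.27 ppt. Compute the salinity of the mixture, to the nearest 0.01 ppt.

19.90 ppt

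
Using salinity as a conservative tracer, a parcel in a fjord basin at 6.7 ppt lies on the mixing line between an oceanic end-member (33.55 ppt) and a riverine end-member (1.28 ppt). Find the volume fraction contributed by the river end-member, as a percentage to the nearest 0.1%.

83.2%

Let f be the freshwater fraction. Salt balance per unit volume:
f×1.28 + (1−f)×33.55 = 6.7
f = (33.55 − 6.7) / (33.55 − 1.28) = 26.85/32.27 = 0.832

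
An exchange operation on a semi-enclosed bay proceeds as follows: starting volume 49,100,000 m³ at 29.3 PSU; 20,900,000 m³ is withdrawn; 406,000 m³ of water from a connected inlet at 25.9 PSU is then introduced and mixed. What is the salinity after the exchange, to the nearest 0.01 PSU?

29.25 PSU

Remaining after removal: 28,200,000 m³ at 29.3 PSU (salt = 826,260,000)
After addition: salt = 826,260,000 + 406,000×25.9 = 836,775,400; volume = 28,606,000 m³
S = 836,775,400 / 28,606,000 = 29.2517 PSU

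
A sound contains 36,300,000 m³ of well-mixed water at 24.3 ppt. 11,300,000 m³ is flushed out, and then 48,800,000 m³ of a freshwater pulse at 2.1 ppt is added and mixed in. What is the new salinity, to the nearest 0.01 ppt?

9.62 ppt

Remaining after removal: 25,000,000 m³ at 24.3 ppt (salt = 607,500,000)
After addition: salt = 607,500,000 + 48,800,000×2.1 = 709,980,000; volume = 73,800,000 m³
S = 709,980,000 / 73,800,000 = 9.6203 ppt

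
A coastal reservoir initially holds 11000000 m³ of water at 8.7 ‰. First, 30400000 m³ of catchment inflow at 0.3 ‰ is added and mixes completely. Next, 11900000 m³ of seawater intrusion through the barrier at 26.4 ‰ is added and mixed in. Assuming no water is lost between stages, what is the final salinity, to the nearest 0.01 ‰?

7.86 ‰

Mass of salt is conserved:
Initial salt = 11,000,000×8.7 = 95,700,000
After stage 1: salt = 95,700,000 + 30,400,000×0.3 = 104,820,000; volume = 41,400,000 m³; S = 2.532 ‰
After stage 2: salt = 104,820,000 + 11,900,000×26.4 = 418,980,000; volume = 53,300,000 m³
S = 418,980,000 / 53,300,000 = 7.8608 ‰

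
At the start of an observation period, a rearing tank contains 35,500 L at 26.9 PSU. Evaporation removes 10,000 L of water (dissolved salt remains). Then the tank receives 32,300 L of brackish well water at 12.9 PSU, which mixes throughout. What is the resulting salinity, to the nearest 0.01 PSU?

After evaporation: salt = 35,500×26.9 = 954,950; volume = 35,500 − 10,000 = 25,500 L
After mixing: salt = 954,950 + 32,300×12.9 = 1,371,620; volume = 25,500 + 32,300 = 57,800 L
S = 1,371,620 / 57,800 = 23.7304 PSU

23.73 PSU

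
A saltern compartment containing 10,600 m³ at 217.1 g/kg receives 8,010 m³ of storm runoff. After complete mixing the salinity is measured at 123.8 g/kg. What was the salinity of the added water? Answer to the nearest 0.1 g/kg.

0.3 g/kg

Salt balance: 10,600×217.1 + 8,010×S = 18,610×123.8
2,301,260 + 8,010·S = 2,303,918
S = (2,303,918 − 2,301,260) / 8,010 = 0.3318 g/kg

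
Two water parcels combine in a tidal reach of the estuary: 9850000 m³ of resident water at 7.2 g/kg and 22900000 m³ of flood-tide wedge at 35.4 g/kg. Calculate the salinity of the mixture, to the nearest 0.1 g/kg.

Total salt / total volume:
salt = 9,850,000×7.2 + 22,900,000×35.4 = 70,920,000 + 810,660,000 = 881,580,000
volume = 9,850,000 + 22,900,000 = 32,750,000 m³
S = 881,580,000 / 32,750,000 = 26.918 g/kg

26.9 g/kg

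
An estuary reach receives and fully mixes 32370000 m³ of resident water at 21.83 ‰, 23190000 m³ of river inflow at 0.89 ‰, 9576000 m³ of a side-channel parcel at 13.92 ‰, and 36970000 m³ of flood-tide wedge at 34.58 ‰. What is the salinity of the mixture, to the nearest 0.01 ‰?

20.95 ‰

Weighted by volume,
salt = 32,370,000×21.83 + 23,190,000×0.89 + 9,576,000×13.92 + 36,970,000×34.58 = 706,637,100 + 20,639,100 + 133,297,920 + 1,278,422,600 = 2,138,996,720
volume = 32,370,000 + 23,190,000 + 9,576,000 + 36,970,000 = 102,106,000 m³
S = 2,138,996,720 / 102,106,000 = 20.9488 ‰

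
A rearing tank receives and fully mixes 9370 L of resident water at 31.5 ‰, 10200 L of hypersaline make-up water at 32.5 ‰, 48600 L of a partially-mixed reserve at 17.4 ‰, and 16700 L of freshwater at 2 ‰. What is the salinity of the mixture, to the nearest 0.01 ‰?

Mass of salt is conserved:
salt = 9,370×31.5 + 10,200×32.5 + 48,600×17.4 + 16,700×2 = 295,155 + 331,500 + 845,640 + 33,400 = 1,505,695
volume = 9,370 + 10,200 + 48,600 + 16,700 = 84,870 L
S = 1,505,695 / 84,870 = 17.7412 ‰

17.74 ‰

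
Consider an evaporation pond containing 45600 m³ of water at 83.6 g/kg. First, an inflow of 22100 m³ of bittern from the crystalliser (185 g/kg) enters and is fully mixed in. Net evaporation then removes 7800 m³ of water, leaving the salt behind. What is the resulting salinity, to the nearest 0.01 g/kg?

After mixing: salt = 45,600×83.6 + 22,100×185 = 7,900,660; volume = 67,700 m³
After evaporation: salt unchanged = 7,900,660; volume = 67,700 − 7,800 = 59,900 m³
S = 7,900,660 / 59,900 = 131.8975 g/kg

131.90 g/kg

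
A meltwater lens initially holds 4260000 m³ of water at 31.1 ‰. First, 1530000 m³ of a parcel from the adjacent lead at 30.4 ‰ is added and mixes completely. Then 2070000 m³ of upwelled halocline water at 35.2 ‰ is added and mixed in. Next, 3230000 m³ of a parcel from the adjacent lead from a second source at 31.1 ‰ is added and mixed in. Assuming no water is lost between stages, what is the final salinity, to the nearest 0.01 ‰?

Mass of salt is conserved:
Initial salt = 4,260,000×31.1 = 132,486,000
After stage 1: salt = 132,486,000 + 1,530,000×30.4 = 178,998,000; volume = 5,790,000 m³; S = 30.915 ‰
After stage 2: salt = 178,998,000 + 2,070,000×35.2 = 251,862,000; volume = 7,860,000 m³; S = 32.044 ‰
After stage 3: salt = 251,862,000 + 3,230,000×31.1 = 352,315,000; volume = 11,090,000 m³
S = 352,315,000 / 11,090,000 = 31.7687 ‰

31.77 ‰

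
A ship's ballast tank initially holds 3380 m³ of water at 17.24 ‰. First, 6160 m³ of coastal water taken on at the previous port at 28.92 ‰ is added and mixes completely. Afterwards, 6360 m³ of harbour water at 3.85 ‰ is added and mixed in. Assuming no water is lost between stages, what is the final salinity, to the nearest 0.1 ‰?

Mass of salt is conserved:
Initial salt = 3,380×17.24 = 58,271.2
After stage 1: salt = 58,271.2 + 6,160×28.92 = 236,418.4; volume = 9,540 m³; S = 24.782 ‰
After stage 2: salt = 236,418.4 + 6,360×3.85 = 260,904.4; volume = 15,900 m³
S = 260,904.4 / 15,900 = 16.4091 ‰

16.4 ‰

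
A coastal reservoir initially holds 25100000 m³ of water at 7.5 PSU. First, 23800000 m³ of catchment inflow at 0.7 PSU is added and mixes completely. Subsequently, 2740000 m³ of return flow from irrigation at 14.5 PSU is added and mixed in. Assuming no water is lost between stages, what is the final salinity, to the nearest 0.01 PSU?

4.74 PSU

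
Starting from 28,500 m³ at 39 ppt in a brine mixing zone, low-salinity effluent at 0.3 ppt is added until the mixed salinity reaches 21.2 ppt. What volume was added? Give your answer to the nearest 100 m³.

Salt balance: 28,500×39 + V×0.3 = (28,500+V)×21.2
1,111,500 + 0.3V = 604,200 + 21.2V
507,300 = 20.9V
V = 24,272.73 m³

24300 m³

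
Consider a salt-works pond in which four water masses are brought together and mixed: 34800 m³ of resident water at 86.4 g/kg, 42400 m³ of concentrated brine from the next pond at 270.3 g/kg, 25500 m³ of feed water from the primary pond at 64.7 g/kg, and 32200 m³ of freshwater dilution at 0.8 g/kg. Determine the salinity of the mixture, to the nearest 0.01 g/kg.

119.67 g/kg

By conservation of dissolved salt,
salt = 34,800×86.4 + 42,400×270.3 + 25,500×64.7 + 32,200×0.8 = 3,006,720 + 11,460,720 + 1,649,850 + 25,760 = 16,143,050
volume = 34,800 + 42,400 + 25,500 + 32,200 = 134,900 m³
S = 16,143,050 / 134,900 = 119.6668 g/kg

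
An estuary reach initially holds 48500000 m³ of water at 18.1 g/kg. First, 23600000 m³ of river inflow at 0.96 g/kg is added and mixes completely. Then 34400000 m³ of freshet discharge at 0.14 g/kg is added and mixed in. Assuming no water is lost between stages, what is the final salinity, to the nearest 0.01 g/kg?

Conserving salt mass:
Initial salt = 48,500,000×18.1 = 877,850,000
After stage 1: salt = 877,850,000 + 23,600,000×0.96 = 900,506,000; volume = 72,100,000 m³; S = 12.49 g/kg
After stage 2: salt = 900,506,000 + 34,400,000×0.14 = 905,322,000; volume = 106,500,000 m³
S = 905,322,000 / 106,500,000 = 8.5007 g/kg

8.50 g/kg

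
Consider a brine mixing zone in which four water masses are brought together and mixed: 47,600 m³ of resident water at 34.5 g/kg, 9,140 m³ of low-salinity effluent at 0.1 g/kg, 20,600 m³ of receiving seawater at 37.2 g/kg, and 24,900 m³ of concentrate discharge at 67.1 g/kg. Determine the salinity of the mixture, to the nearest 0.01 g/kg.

Conserving salt mass:
salt = 47,600×34.5 + 9,140×0.1 + 20,600×37.2 + 24,900×67.1 = 1,642,200 + 914 + 766,320 + 1,670,790 = 4,080,224
volume = 47,600 + 9,140 + 20,600 + 24,900 = 102,240 m³
S = 4,080,224 / 102,240 = 39.9083 g/kg

39.91 g/kg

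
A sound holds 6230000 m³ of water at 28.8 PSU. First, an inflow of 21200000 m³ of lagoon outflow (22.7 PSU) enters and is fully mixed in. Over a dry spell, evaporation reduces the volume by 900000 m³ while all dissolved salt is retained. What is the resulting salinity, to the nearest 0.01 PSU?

After mixing: salt = 6,230,000×28.8 + 21,200,000×22.7 = 660,664,000; volume = 27,430,000 m³
After evaporation: salt unchanged = 660,664,000; volume = 27,430,000 − 900,000 = 26,530,000 m³
S = 660,664,000 / 26,530,000 = 24.9025 PSU

24.90 PSU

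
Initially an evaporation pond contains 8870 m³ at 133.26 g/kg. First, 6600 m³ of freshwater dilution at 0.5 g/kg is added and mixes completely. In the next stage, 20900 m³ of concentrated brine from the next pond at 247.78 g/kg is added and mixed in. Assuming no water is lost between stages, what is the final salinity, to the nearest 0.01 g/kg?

174.98 g/kg

Mass of salt is conserved:
Initial salt = 8,870×133.26 = 1,182,016.2
After stage 1: salt = 1,182,016.2 + 6,600×0.5 = 1,185,316.2; volume = 15,470 m³; S = 76.62 g/kg
After stage 2: salt = 1,185,316.2 + 20,900×247.78 = 6,363,918.2; volume = 36,370 m³
S = 6,363,918.2 / 36,370 = 174.9771 g/kg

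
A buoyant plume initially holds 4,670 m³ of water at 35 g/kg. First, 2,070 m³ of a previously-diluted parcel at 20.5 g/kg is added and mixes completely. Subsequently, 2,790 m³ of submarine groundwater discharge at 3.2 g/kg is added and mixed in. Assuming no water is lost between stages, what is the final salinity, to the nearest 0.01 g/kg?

Weighted by volume,
Initial salt = 4,670×35 = 163,450
After stage 1: salt = 163,450 + 2,070×20.5 = 205,885; volume = 6,740 m³; S = 30.547 g/kg
After stage 2: salt = 205,885 + 2,790×3.2 = 214,813; volume = 9,530 m³
S = 214,813 / 9,530 = 22.5407 g/kg

22.54 g/kg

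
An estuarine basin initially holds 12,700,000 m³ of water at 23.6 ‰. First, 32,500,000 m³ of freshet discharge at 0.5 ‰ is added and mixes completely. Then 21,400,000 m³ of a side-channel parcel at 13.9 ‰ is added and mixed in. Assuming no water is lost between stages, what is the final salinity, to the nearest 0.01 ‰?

9.21 ‰

Total salt / total volume:
Initial salt = 12,700,000×23.6 = 299,720,000
After stage 1: salt = 299,720,000 + 32,500,000×0.5 = 315,970,000; volume = 45,200,000 m³; S = 6.99 ‰
After stage 2: salt = 315,970,000 + 21,400,000×13.9 = 613,430,000; volume = 66,600,000 m³
S = 613,430,000 / 66,600,000 = 9.2107 ‰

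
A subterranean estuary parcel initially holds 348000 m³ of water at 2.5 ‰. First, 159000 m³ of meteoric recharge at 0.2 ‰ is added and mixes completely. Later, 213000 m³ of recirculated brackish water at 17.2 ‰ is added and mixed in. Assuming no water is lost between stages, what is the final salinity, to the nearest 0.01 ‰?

6.34 ‰

Total salt / total volume:
Initial salt = 348,000×2.5 = 870,000
After stage 1: salt = 870,000 + 159,000×0.2 = 901,800; volume = 507,000 m³; S = 1.779 ‰
After stage 2: salt = 901,800 + 213,000×17.2 = 4,565,400; volume = 720,000 m³
S = 4,565,400 / 720,000 = 6.3408 ‰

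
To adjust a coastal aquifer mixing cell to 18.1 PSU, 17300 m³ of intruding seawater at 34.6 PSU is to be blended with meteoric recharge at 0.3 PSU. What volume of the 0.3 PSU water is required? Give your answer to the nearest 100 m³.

Salt balance: 17,300×34.6 + V×0.3 = (17,300+V)×18.1
598,580 + 0.3V = 313,130 + 18.1V
285,450 = 17.8V
V = 16,036.52 m³

16000 m³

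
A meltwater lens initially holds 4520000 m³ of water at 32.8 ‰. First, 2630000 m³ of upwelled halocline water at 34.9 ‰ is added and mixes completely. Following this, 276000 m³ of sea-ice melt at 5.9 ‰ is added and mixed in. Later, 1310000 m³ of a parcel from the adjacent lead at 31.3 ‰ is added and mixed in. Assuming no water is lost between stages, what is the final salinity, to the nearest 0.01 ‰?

Salt balance:
Initial salt = 4,520,000×32.8 = 148,256,000
After stage 1: salt = 148,256,000 + 2,630,000×34.9 = 240,043,000; volume = 7,150,000 m³; S = 33.572 ‰
After stage 2: salt = 240,043,000 + 276,000×5.9 = 241,671,400; volume = 7,426,000 m³; S = 32.544 ‰
After stage 3: salt = 241,671,400 + 1,310,000×31.3 = 282,674,400; volume = 8,736,000 m³
S = 282,674,400 / 8,736,000 = 32.3574 ‰

32.36 ‰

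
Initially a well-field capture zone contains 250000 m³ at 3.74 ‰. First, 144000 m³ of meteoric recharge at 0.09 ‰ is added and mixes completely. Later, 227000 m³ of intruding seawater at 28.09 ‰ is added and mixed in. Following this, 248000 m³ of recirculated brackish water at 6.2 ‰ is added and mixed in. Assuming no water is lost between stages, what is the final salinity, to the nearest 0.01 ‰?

10.20 ‰

Mass of salt is conserved:
Initial salt = 250,000×3.74 = 935,000
After stage 1: salt = 935,000 + 144,000×0.09 = 947,960; volume = 394,000 m³; S = 2.406 ‰
After stage 2: salt = 947,960 + 227,000×28.09 = 7,324,390; volume = 621,000 m³; S = 11.795 ‰
After stage 3: salt = 7,324,390 + 248,000×6.2 = 8,861,990; volume = 869,000 m³
S = 8,861,990 / 869,000 = 10.1979 ‰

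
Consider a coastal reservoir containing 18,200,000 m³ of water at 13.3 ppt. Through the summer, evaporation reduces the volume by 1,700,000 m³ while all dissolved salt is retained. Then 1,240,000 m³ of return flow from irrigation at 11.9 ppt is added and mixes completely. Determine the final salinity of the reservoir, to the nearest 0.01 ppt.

14.48 ppt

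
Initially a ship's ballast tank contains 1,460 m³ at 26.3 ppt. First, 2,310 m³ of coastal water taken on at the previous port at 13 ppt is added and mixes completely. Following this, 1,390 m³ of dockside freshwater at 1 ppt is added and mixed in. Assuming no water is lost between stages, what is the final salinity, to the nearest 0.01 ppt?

By conservation of dissolved salt,
Initial salt = 1,460×26.3 = 38,398
After stage 1: salt = 38,398 + 2,310×13 = 68,428; volume = 3,770 m³; S = 18.151 ppt
After stage 2: salt = 68,428 + 1,390×1 = 69,818; volume = 5,160 m³
S = 69,818 / 5,160 = 13.5306 ppt

13.53 ppt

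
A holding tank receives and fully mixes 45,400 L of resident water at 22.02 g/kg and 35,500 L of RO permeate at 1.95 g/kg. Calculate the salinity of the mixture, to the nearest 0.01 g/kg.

Mass of salt is conserved:
salt = 45,400×22.02 + 35,500×1.95 = 999,708 + 69,225 = 1,068,933
volume = 45,400 + 35,500 = 80,900 L
S = 1,068,933 / 80,900 = 13.213 g/kg

13.21 g/kg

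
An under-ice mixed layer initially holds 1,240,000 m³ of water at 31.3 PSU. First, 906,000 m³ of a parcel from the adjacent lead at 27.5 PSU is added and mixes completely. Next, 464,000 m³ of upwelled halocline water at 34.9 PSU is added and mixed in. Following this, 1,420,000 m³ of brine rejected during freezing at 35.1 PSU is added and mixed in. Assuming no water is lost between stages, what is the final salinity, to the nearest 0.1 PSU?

32.2 PSU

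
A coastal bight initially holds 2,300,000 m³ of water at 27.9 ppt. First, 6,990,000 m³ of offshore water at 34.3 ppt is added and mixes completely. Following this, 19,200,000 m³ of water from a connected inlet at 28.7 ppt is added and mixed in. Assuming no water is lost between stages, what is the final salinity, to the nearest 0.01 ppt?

30.01 ppt

Mass of salt is conserved:
Initial salt = 2,300,000×27.9 = 64,170,000
After stage 1: salt = 64,170,000 + 6,990,000×34.3 = 303,927,000; volume = 9,290,000 m³; S = 32.716 ppt
After stage 2: salt = 303,927,000 + 19,200,000×28.7 = 854,967,000; volume = 28,490,000 m³
S = 854,967,000 / 28,490,000 = 30.0094 ppt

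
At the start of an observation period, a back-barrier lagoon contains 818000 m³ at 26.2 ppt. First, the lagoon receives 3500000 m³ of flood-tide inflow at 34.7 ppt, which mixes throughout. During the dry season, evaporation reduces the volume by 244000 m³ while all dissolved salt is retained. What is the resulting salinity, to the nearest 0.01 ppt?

35.07 ppt

After mixing: salt = 818,000×26.2 + 3,500,000×34.7 = 142,881,600; volume = 4,318,000 m³
After evaporation: salt unchanged = 142,881,600; volume = 4,318,000 − 244,000 = 4,074,000 m³
S = 142,881,600 / 4,074,000 = 35.0716 ppt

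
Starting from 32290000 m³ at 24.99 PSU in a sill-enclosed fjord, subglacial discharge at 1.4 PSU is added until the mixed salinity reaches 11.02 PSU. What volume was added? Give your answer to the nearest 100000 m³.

46900000 m³

Salt balance: 32,290,000×24.99 + V×1.4 = (32,290,000+V)×11.02
806,927,100 + 1.4V = 355,835,800 + 11.02V
451,091,300 = 9.62V
V = 46,890,987.53 m³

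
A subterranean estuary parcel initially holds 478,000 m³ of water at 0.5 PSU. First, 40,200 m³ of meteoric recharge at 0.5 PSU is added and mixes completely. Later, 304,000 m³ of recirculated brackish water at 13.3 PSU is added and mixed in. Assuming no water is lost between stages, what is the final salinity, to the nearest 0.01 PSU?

5.23 PSU

By conservation of dissolved salt,
Initial salt = 478,000×0.5 = 239,000
After stage 1: salt = 239,000 + 40,200×0.5 = 259,100; volume = 518,200 m³; S = 0.5 PSU
After stage 2: salt = 259,100 + 304,000×13.3 = 4,302,300; volume = 822,200 m³
S = 4,302,300 / 822,200 = 5.2327 PSU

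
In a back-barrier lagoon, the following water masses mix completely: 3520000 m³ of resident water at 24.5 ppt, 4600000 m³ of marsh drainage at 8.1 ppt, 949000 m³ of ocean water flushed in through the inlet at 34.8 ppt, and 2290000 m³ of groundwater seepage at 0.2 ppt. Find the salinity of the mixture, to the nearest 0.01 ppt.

By conservation of dissolved salt,
salt = 3,520,000×24.5 + 4,600,000×8.1 + 949,000×34.8 + 2,290,000×0.2 = 86,240,000 + 37,260,000 + 33,025,200 + 458,000 = 156,983,200
volume = 3,520,000 + 4,600,000 + 949,000 + 2,290,000 = 11,359,000 m³
S = 156,983,200 / 11,359,000 = 13.8202 ppt

13.82 ppt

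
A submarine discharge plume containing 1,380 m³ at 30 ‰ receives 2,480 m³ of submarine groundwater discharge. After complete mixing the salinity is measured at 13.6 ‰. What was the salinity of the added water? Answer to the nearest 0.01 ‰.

Salt balance: 1,380×30 + 2,480×S = 3,860×13.6
41,400 + 2,480·S = 52,496
S = (52,496 − 41,400) / 2,480 = 4.4742 ‰

4.47 ‰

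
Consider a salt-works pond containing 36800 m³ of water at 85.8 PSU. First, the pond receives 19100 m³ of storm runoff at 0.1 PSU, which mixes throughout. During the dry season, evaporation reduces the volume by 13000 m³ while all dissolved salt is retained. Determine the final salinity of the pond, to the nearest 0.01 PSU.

After mixing: salt = 36,800×85.8 + 19,100×0.1 = 3,159,350; volume = 55,900 m³
After evaporation: salt unchanged = 3,159,350; volume = 55,900 − 13,000 = 42,900 m³
S = 3,159,350 / 42,900 = 73.6445 PSU

73.64 PSU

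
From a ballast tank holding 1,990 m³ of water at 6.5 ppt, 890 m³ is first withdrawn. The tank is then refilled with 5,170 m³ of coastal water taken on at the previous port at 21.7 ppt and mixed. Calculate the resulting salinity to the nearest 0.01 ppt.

Remaining after removal: 1,100 m³ at 6.5 ppt (salt = 7,150)
After addition: salt = 7,150 + 5,170×21.7 = 119,339; volume = 6,270 m³
S = 119,339 / 6,270 = 19.0333 ppt

19.03 ppt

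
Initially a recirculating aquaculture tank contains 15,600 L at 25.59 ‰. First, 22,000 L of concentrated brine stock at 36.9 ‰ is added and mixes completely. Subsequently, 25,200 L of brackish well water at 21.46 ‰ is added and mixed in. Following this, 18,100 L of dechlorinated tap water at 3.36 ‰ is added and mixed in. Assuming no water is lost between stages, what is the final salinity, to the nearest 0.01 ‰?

22.41 ‰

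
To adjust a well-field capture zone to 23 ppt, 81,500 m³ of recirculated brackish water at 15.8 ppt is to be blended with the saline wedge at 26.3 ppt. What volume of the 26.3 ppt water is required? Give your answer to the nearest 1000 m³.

Salt balance: 81,500×15.8 + V×26.3 = (81,500+V)×23
1,287,700 + 26.3V = 1,874,500 + 23V
586,800 = 3.3V
V = 177,818.18 m³

178000 m³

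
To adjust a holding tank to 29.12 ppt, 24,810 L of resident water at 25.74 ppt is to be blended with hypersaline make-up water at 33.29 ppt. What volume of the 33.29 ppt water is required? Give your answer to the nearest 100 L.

20100 L

Salt balance: 24,810×25.74 + V×33.29 = (24,810+V)×29.12
638,609.4 + 33.29V = 722,467.2 + 29.12V
83,857.8 = 4.17V
V = 20,109.78 L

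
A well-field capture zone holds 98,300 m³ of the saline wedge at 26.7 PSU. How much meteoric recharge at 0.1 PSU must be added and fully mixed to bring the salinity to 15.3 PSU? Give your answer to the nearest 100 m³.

Salt balance: 98,300×26.7 + V×0.1 = (98,300+V)×15.3
2,624,610 + 0.1V = 1,503,990 + 15.3V
1,120,620 = 15.2V
V = 73,725 m³

73700 m³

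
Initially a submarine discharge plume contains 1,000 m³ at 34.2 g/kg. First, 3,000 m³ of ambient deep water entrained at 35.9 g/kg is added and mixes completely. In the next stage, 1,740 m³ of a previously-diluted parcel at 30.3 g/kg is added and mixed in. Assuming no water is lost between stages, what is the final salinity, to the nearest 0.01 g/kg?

Total salt / total volume:
Initial salt = 1,000×34.2 = 34,200
After stage 1: salt = 34,200 + 3,000×35.9 = 141,900; volume = 4,000 m³; S = 35.475 g/kg
After stage 2: salt = 141,900 + 1,740×30.3 = 194,622; volume = 5,740 m³
S = 194,622 / 5,740 = 33.9063 g/kg

33.91 g/kg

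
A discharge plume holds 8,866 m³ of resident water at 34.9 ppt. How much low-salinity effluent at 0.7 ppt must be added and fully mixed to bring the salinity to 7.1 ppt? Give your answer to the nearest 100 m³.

38500 m³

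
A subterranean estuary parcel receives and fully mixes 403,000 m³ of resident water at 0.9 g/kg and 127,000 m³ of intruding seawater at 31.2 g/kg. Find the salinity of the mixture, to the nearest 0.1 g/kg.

8.2 g/kg

Salt balance:
salt = 403,000×0.9 + 127,000×31.2 = 362,700 + 3,962,400 = 4,325,100
volume = 403,000 + 127,000 = 530,000 m³
S = 4,325,100 / 530,000 = 8.161 g/kg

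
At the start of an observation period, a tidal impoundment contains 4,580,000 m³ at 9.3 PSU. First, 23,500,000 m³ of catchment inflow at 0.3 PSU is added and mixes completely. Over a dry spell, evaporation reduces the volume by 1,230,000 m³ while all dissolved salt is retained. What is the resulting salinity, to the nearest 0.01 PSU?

After mixing: salt = 4,580,000×9.3 + 23,500,000×0.3 = 49,644,000; volume = 28,080,000 m³
After evaporation: salt unchanged = 49,644,000; volume = 28,080,000 − 1,230,000 = 26,850,000 m³
S = 49,644,000 / 26,850,000 = 1.8489 PSU

1.85 PSU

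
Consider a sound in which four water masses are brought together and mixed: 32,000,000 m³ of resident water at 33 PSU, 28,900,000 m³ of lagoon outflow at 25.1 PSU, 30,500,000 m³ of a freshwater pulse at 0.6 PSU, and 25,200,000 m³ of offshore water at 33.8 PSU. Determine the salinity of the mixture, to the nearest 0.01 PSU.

Salt balance:
salt = 32,000,000×33 + 28,900,000×25.1 + 30,500,000×0.6 + 25,200,000×33.8 = 1,056,000,000 + 725,390,000 + 18,300,000 + 851,760,000 = 2,651,450,000
volume = 32,000,000 + 28,900,000 + 30,500,000 + 25,200,000 = 116,600,000 m³
S = 2,651,450,000 / 116,600,000 = 22.7397 PSU

22.74 PSU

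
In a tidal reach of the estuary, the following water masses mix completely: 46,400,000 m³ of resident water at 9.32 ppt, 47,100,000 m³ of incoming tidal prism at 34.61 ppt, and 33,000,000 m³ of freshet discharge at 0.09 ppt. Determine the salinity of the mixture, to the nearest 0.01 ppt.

Weighted by volume,
salt = 46,400,000×9.32 + 47,100,000×34.61 + 33,000,000×0.09 = 432,448,000 + 1,630,131,000 + 2,970,000 = 2,065,549,000
volume = 46,400,000 + 47,100,000 + 33,000,000 = 126,500,000 m³
S = 2,065,549,000 / 126,500,000 = 16.3285 ppt

16.33 ppt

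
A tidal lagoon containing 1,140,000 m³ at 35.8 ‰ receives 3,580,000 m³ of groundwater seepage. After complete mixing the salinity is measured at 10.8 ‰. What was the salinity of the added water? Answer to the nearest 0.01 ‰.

Salt balance: 1,140,000×35.8 + 3,580,000×S = 4,720,000×10.8
40,812,000 + 3,580,000·S = 50,976,000
S = (50,976,000 − 40,812,000) / 3,580,000 = 2.8391 ‰

2.84 ‰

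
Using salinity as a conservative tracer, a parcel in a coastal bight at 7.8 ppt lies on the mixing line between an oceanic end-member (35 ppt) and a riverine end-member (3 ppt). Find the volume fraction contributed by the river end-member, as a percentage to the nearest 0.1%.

85.0%

Let f be the freshwater fraction. Salt balance per unit volume:
f×3 + (1−f)×35 = 7.8
f = (35 − 7.8) / (35 − 3) = 27.2/32 = 0.85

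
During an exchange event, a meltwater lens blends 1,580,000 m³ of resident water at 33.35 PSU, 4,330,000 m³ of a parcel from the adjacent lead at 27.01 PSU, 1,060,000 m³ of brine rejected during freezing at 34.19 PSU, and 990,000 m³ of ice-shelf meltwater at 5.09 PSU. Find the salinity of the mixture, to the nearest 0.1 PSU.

26.5 PSU

Mass of salt is conserved:
salt = 1,580,000×33.35 + 4,330,000×27.01 + 1,060,000×34.19 + 990,000×5.09 = 52,693,000 + 116,953,300 + 36,241,400 + 5,039,100 = 210,926,800
volume = 1,580,000 + 4,330,000 + 1,060,000 + 990,000 = 7,960,000 m³
S = 210,926,800 / 7,960,000 = 26.498 PSU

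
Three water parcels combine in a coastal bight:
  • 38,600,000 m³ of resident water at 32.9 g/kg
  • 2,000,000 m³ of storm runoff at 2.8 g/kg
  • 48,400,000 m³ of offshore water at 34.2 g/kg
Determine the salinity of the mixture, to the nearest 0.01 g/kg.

By conservation of dissolved salt,
salt = 38,600,000×32.9 + 2,000,000×2.8 + 48,400,000×34.2 = 1,269,940,000 + 5,600,000 + 1,655,280,000 = 2,930,820,000
volume = 38,600,000 + 2,000,000 + 48,400,000 = 89,000,000 m³
S = 2,930,820,000 / 89,000,000 = 32.9306 g/kg

32.93 g/kg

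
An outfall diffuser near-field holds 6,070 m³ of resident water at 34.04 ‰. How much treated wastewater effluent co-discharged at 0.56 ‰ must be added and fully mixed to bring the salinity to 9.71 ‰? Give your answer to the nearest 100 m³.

16100 m³

Salt balance: 6,070×34.04 + V×0.56 = (6,070+V)×9.71
206,622.8 + 0.56V = 58,939.7 + 9.71V
147,683.1 = 9.15V
V = 16,140.23 m³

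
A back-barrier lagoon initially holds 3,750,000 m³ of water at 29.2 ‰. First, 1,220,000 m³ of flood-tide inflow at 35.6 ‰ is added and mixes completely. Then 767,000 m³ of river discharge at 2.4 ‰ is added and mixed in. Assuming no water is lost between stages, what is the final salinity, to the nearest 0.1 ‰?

Mass of salt is conserved:
Initial salt = 3,750,000×29.2 = 109,500,000
After stage 1: salt = 109,500,000 + 1,220,000×35.6 = 152,932,000; volume = 4,970,000 m³; S = 30.771 ‰
After stage 2: salt = 152,932,000 + 767,000×2.4 = 154,772,800; volume = 5,737,000 m³
S = 154,772,800 / 5,737,000 = 26.978 ‰

27.0 ‰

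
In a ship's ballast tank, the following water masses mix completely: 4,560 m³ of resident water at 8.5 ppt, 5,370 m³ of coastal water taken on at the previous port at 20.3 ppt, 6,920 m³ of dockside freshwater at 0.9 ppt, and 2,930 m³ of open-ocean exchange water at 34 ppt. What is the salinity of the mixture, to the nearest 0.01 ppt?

Weighted by volume,
salt = 4,560×8.5 + 5,370×20.3 + 6,920×0.9 + 2,930×34 = 38,760 + 109,011 + 6,228 + 99,620 = 253,619
volume = 4,560 + 5,370 + 6,920 + 2,930 = 19,780 m³
S = 253,619 / 19,780 = 12.822 ppt

12.82 ppt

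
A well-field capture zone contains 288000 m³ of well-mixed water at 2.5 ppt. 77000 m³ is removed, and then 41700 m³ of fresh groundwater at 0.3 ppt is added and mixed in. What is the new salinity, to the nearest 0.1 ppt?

2.1 ppt

Remaining after removal: 211,000 m³ at 2.5 ppt (salt = 527,500)
After addition: salt = 527,500 + 41,700×0.3 = 540,010; volume = 252,700 m³
S = 540,010 / 252,700 = 2.137 ppt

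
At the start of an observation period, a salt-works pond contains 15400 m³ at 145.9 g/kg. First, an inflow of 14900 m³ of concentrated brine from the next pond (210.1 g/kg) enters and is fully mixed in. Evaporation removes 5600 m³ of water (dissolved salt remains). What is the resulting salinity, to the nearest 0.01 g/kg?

217.71 g/kg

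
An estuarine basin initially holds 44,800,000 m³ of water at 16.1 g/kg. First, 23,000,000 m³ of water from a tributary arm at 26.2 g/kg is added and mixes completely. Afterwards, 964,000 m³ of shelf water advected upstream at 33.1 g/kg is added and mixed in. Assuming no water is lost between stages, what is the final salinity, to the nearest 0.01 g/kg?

19.72 g/kg

Total salt / total volume:
Initial salt = 44,800,000×16.1 = 721,280,000
After stage 1: salt = 721,280,000 + 23,000,000×26.2 = 1,323,880,000; volume = 67,800,000 m³; S = 19.526 g/kg
After stage 2: salt = 1,323,880,000 + 964,000×33.1 = 1,355,788,400; volume = 68,764,000 m³
S = 1,355,788,400 / 68,764,000 = 19.7165 g/kg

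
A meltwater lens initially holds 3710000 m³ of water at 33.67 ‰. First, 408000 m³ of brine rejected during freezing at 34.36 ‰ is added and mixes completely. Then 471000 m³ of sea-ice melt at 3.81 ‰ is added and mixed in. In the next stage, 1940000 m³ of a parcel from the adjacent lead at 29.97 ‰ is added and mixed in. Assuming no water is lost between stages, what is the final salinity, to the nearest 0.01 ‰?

30.46 ‰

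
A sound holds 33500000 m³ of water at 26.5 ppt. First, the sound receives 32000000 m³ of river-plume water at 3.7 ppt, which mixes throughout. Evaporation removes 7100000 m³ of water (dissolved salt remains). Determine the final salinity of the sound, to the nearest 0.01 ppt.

17.23 ppt

After mixing: salt = 33,500,000×26.5 + 32,000,000×3.7 = 1,006,150,000; volume = 65,500,000 m³
After evaporation: salt unchanged = 1,006,150,000; volume = 65,500,000 − 7,100,000 = 58,400,000 m³
S = 1,006,150,000 / 58,400,000 = 17.2286 ppt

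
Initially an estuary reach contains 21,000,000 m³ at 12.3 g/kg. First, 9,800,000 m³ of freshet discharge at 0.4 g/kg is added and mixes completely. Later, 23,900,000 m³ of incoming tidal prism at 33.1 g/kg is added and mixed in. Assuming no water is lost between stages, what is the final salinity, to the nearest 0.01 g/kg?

19.26 g/kg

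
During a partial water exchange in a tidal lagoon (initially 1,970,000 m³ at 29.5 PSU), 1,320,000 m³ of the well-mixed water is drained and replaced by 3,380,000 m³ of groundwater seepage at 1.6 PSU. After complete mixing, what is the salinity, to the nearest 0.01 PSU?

Remaining after removal: 650,000 m³ at 29.5 PSU (salt = 19,175,000)
After addition: salt = 19,175,000 + 3,380,000×1.6 = 24,583,000; volume = 4,030,000 m³
S = 24,583,000 / 4,030,000 = 6.1 PSU

6.10 PSU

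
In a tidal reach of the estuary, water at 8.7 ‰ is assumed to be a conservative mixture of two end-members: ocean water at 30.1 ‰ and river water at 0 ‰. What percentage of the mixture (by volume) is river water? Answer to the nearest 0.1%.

Let f be the freshwater fraction. Salt balance per unit volume:
f×0 + (1−f)×30.1 = 8.7
f = (30.1 − 8.7) / (30.1 − 0) = 21.4/30.1 = 0.711

71.1%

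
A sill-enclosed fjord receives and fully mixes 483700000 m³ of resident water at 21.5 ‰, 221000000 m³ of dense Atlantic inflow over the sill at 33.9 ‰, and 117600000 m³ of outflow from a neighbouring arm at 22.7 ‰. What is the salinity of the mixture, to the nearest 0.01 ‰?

Total salt / total volume:
salt = 483,700,000×21.5 + 221,000,000×33.9 + 117,600,000×22.7 = 10,399,550,000 + 7,491,900,000 + 2,669,520,000 = 20,560,970,000
volume = 483,700,000 + 221,000,000 + 117,600,000 = 822,300,000 m³
S = 20,560,970,000 / 822,300,000 = 25.0042 ‰

25.00 ‰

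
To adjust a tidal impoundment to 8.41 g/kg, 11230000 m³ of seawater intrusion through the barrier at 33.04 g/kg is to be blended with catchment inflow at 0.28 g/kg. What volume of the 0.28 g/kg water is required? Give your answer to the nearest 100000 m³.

Salt balance: 11,230,000×33.04 + V×0.28 = (11,230,000+V)×8.41
371,039,200 + 0.28V = 94,444,300 + 8.41V
276,594,900 = 8.13V
V = 34,021,512.92 m³

34000000 m³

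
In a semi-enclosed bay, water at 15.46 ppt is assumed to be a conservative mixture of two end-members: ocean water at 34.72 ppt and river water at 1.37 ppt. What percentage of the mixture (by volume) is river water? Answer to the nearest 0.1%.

57.8%

Let f be the freshwater fraction. Salt balance per unit volume:
f×1.37 + (1−f)×34.72 = 15.46
f = (34.72 − 15.46) / (34.72 − 1.37) = 19.26/33.35 = 0.5775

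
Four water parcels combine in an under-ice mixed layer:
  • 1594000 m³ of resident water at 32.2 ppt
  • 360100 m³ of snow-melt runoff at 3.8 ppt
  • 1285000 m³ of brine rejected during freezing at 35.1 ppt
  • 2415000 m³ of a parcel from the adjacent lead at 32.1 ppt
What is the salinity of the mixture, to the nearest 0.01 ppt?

31.01 ppt

Weighted by volume,
salt = 1,594,000×32.2 + 360,100×3.8 + 1,285,000×35.1 + 2,415,000×32.1 = 51,326,800 + 1,368,380 + 45,103,500 + 77,521,500 = 175,320,180
volume = 1,594,000 + 360,100 + 1,285,000 + 2,415,000 = 5,654,100 m³
S = 175,320,180 / 5,654,100 = 31.0076 ppt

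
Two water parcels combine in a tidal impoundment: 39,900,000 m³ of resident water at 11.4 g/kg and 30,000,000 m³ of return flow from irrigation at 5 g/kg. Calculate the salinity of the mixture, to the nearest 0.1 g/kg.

8.7 g/kg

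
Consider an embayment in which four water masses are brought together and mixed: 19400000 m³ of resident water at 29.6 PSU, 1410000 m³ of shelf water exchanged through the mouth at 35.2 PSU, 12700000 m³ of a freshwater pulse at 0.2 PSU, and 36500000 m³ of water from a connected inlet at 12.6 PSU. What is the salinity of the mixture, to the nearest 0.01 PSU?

15.52 PSU

Salt balance:
salt = 19,400,000×29.6 + 1,410,000×35.2 + 12,700,000×0.2 + 36,500,000×12.6 = 574,240,000 + 49,632,000 + 2,540,000 + 459,900,000 = 1,086,312,000
volume = 19,400,000 + 1,410,000 + 12,700,000 + 36,500,000 = 70,010,000 m³
S = 1,086,312,000 / 70,010,000 = 15.5165 PSU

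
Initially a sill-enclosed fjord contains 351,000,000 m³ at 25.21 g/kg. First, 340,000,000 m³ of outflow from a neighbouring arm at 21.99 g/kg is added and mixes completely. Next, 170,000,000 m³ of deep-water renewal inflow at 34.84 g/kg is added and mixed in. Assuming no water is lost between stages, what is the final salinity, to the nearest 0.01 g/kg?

25.84 g/kg

Mass of salt is conserved:
Initial salt = 351,000,000×25.21 = 8,848,710,000
After stage 1: salt = 8,848,710,000 + 340,000,000×21.99 = 16,325,310,000; volume = 691,000,000 m³; S = 23.626 g/kg
After stage 2: salt = 16,325,310,000 + 170,000,000×34.84 = 22,248,110,000; volume = 861,000,000 m³
S = 22,248,110,000 / 861,000,000 = 25.8398 g/kg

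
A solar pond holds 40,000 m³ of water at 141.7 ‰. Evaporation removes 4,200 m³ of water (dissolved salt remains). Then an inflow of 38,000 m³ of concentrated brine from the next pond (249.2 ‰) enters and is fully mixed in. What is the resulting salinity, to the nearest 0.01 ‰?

205.12 ‰

After evaporation: salt = 40,000×141.7 = 5,668,000; volume = 40,000 − 4,200 = 35,800 m³
After mixing: salt = 5,668,000 + 38,000×249.2 = 15,137,600; volume = 35,800 + 38,000 = 73,800 m³
S = 15,137,600 / 73,800 = 205.1165 ‰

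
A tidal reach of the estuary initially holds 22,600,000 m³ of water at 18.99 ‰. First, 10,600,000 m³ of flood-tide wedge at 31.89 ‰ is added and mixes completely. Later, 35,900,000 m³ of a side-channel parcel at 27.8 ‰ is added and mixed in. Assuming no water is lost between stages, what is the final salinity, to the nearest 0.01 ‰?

Weighted by volume,
Initial salt = 22,600,000×18.99 = 429,174,000
After stage 1: salt = 429,174,000 + 10,600,000×31.89 = 767,208,000; volume = 33,200,000 m³; S = 23.109 ‰
After stage 2: salt = 767,208,000 + 35,900,000×27.8 = 1,765,228,000; volume = 69,100,000 m³
S = 1,765,228,000 / 69,100,000 = 25.546 ‰

25.55 ‰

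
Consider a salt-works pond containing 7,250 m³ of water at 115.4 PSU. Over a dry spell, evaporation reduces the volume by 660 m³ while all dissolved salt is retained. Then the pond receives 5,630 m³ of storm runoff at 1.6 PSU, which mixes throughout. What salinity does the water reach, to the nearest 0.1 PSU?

After evaporation: salt = 7,250×115.4 = 836,650; volume = 7,250 − 660 = 6,590 m³
After mixing: salt = 836,650 + 5,630×1.6 = 845,658; volume = 6,590 + 5,630 = 12,220 m³
S = 845,658 / 12,220 = 69.2028 PSU

69.2 PSU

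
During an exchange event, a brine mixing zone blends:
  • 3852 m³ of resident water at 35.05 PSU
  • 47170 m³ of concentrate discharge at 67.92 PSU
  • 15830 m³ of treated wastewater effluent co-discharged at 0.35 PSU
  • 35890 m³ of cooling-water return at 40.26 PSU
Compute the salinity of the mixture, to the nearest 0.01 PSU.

Total salt / total volume:
salt = 3,852×35.05 + 47,170×67.92 + 15,830×0.35 + 35,890×40.26 = 135,012.6 + 3,203,786.4 + 5,540.5 + 1,444,931.4 = 4,789,270.9
volume = 3,852 + 47,170 + 15,830 + 35,890 = 102,742 m³
S = 4,789,270.9 / 102,742 = 46.6145 PSU

46.61 PSU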